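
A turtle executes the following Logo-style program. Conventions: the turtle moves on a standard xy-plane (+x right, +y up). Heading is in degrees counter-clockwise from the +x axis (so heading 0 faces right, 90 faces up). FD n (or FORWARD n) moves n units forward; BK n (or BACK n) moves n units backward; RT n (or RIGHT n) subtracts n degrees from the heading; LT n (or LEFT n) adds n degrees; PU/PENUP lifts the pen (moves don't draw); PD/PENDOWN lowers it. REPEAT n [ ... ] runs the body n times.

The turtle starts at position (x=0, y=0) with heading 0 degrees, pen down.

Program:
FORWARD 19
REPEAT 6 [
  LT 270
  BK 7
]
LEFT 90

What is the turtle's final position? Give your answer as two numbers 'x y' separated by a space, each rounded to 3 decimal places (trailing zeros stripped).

Answer: 26 7

Derivation:
Executing turtle program step by step:
Start: pos=(0,0), heading=0, pen down
FD 19: (0,0) -> (19,0) [heading=0, draw]
REPEAT 6 [
  -- iteration 1/6 --
  LT 270: heading 0 -> 270
  BK 7: (19,0) -> (19,7) [heading=270, draw]
  -- iteration 2/6 --
  LT 270: heading 270 -> 180
  BK 7: (19,7) -> (26,7) [heading=180, draw]
  -- iteration 3/6 --
  LT 270: heading 180 -> 90
  BK 7: (26,7) -> (26,0) [heading=90, draw]
  -- iteration 4/6 --
  LT 270: heading 90 -> 0
  BK 7: (26,0) -> (19,0) [heading=0, draw]
  -- iteration 5/6 --
  LT 270: heading 0 -> 270
  BK 7: (19,0) -> (19,7) [heading=270, draw]
  -- iteration 6/6 --
  LT 270: heading 270 -> 180
  BK 7: (19,7) -> (26,7) [heading=180, draw]
]
LT 90: heading 180 -> 270
Final: pos=(26,7), heading=270, 7 segment(s) drawn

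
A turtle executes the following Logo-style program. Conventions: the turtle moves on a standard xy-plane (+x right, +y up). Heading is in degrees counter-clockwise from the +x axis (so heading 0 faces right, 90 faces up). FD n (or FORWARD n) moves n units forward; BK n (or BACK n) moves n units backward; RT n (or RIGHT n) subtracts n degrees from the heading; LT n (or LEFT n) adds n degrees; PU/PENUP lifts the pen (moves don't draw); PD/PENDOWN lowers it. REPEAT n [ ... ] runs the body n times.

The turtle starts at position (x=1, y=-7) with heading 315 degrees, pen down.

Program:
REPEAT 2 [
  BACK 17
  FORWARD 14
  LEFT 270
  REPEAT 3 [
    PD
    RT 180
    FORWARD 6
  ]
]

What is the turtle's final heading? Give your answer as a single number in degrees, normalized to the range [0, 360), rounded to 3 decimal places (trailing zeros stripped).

Executing turtle program step by step:
Start: pos=(1,-7), heading=315, pen down
REPEAT 2 [
  -- iteration 1/2 --
  BK 17: (1,-7) -> (-11.021,5.021) [heading=315, draw]
  FD 14: (-11.021,5.021) -> (-1.121,-4.879) [heading=315, draw]
  LT 270: heading 315 -> 225
  REPEAT 3 [
    -- iteration 1/3 --
    PD: pen down
    RT 180: heading 225 -> 45
    FD 6: (-1.121,-4.879) -> (3.121,-0.636) [heading=45, draw]
    -- iteration 2/3 --
    PD: pen down
    RT 180: heading 45 -> 225
    FD 6: (3.121,-0.636) -> (-1.121,-4.879) [heading=225, draw]
    -- iteration 3/3 --
    PD: pen down
    RT 180: heading 225 -> 45
    FD 6: (-1.121,-4.879) -> (3.121,-0.636) [heading=45, draw]
  ]
  -- iteration 2/2 --
  BK 17: (3.121,-0.636) -> (-8.899,-12.657) [heading=45, draw]
  FD 14: (-8.899,-12.657) -> (1,-2.757) [heading=45, draw]
  LT 270: heading 45 -> 315
  REPEAT 3 [
    -- iteration 1/3 --
    PD: pen down
    RT 180: heading 315 -> 135
    FD 6: (1,-2.757) -> (-3.243,1.485) [heading=135, draw]
    -- iteration 2/3 --
    PD: pen down
    RT 180: heading 135 -> 315
    FD 6: (-3.243,1.485) -> (1,-2.757) [heading=315, draw]
    -- iteration 3/3 --
    PD: pen down
    RT 180: heading 315 -> 135
    FD 6: (1,-2.757) -> (-3.243,1.485) [heading=135, draw]
  ]
]
Final: pos=(-3.243,1.485), heading=135, 10 segment(s) drawn

Answer: 135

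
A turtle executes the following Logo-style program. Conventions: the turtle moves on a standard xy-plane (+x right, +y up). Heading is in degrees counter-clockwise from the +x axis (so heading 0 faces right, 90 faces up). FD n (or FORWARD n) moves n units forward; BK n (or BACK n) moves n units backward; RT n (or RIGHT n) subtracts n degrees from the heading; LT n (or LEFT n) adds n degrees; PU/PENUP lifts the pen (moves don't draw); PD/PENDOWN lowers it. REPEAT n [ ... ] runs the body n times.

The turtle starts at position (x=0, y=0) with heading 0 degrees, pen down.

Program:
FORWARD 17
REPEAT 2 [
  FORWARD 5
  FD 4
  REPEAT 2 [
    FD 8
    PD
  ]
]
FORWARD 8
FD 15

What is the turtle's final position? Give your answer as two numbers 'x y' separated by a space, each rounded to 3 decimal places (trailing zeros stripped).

Answer: 90 0

Derivation:
Executing turtle program step by step:
Start: pos=(0,0), heading=0, pen down
FD 17: (0,0) -> (17,0) [heading=0, draw]
REPEAT 2 [
  -- iteration 1/2 --
  FD 5: (17,0) -> (22,0) [heading=0, draw]
  FD 4: (22,0) -> (26,0) [heading=0, draw]
  REPEAT 2 [
    -- iteration 1/2 --
    FD 8: (26,0) -> (34,0) [heading=0, draw]
    PD: pen down
    -- iteration 2/2 --
    FD 8: (34,0) -> (42,0) [heading=0, draw]
    PD: pen down
  ]
  -- iteration 2/2 --
  FD 5: (42,0) -> (47,0) [heading=0, draw]
  FD 4: (47,0) -> (51,0) [heading=0, draw]
  REPEAT 2 [
    -- iteration 1/2 --
    FD 8: (51,0) -> (59,0) [heading=0, draw]
    PD: pen down
    -- iteration 2/2 --
    FD 8: (59,0) -> (67,0) [heading=0, draw]
    PD: pen down
  ]
]
FD 8: (67,0) -> (75,0) [heading=0, draw]
FD 15: (75,0) -> (90,0) [heading=0, draw]
Final: pos=(90,0), heading=0, 11 segment(s) drawn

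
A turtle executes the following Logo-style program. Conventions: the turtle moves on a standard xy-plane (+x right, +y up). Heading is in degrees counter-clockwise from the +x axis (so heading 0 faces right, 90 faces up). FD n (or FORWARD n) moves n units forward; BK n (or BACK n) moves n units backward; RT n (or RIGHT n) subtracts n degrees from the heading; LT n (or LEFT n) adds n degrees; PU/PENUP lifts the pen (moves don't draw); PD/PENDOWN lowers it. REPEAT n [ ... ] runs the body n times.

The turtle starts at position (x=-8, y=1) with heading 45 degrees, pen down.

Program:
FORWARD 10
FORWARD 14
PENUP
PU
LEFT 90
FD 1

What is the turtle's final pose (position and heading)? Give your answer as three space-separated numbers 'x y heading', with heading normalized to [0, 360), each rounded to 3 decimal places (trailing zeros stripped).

Executing turtle program step by step:
Start: pos=(-8,1), heading=45, pen down
FD 10: (-8,1) -> (-0.929,8.071) [heading=45, draw]
FD 14: (-0.929,8.071) -> (8.971,17.971) [heading=45, draw]
PU: pen up
PU: pen up
LT 90: heading 45 -> 135
FD 1: (8.971,17.971) -> (8.263,18.678) [heading=135, move]
Final: pos=(8.263,18.678), heading=135, 2 segment(s) drawn

Answer: 8.263 18.678 135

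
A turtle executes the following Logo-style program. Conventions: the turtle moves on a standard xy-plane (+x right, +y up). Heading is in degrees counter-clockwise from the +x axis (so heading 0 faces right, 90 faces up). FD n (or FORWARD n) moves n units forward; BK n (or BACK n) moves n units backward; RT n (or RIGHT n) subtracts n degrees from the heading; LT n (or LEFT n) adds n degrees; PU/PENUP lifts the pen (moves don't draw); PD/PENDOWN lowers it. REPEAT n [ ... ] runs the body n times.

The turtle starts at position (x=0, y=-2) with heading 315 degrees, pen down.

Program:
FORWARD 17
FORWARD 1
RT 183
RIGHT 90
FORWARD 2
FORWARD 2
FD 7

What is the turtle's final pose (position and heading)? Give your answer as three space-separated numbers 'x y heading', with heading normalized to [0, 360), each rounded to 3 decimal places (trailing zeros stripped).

Executing turtle program step by step:
Start: pos=(0,-2), heading=315, pen down
FD 17: (0,-2) -> (12.021,-14.021) [heading=315, draw]
FD 1: (12.021,-14.021) -> (12.728,-14.728) [heading=315, draw]
RT 183: heading 315 -> 132
RT 90: heading 132 -> 42
FD 2: (12.728,-14.728) -> (14.214,-13.39) [heading=42, draw]
FD 2: (14.214,-13.39) -> (15.701,-12.051) [heading=42, draw]
FD 7: (15.701,-12.051) -> (20.903,-7.367) [heading=42, draw]
Final: pos=(20.903,-7.367), heading=42, 5 segment(s) drawn

Answer: 20.903 -7.367 42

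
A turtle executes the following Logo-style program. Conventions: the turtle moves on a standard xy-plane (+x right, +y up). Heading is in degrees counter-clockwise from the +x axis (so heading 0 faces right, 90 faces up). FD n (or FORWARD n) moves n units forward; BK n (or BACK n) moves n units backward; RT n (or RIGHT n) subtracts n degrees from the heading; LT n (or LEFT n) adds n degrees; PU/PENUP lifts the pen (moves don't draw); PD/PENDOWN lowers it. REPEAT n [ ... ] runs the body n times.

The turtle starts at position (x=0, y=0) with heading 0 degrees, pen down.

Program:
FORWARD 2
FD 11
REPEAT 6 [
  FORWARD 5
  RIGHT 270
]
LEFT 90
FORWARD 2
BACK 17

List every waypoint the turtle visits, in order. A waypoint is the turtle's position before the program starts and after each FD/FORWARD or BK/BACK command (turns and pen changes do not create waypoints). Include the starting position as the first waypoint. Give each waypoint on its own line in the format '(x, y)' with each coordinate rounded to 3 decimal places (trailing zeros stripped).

Answer: (0, 0)
(2, 0)
(13, 0)
(18, 0)
(18, 5)
(13, 5)
(13, 0)
(18, 0)
(18, 5)
(18, 3)
(18, 20)

Derivation:
Executing turtle program step by step:
Start: pos=(0,0), heading=0, pen down
FD 2: (0,0) -> (2,0) [heading=0, draw]
FD 11: (2,0) -> (13,0) [heading=0, draw]
REPEAT 6 [
  -- iteration 1/6 --
  FD 5: (13,0) -> (18,0) [heading=0, draw]
  RT 270: heading 0 -> 90
  -- iteration 2/6 --
  FD 5: (18,0) -> (18,5) [heading=90, draw]
  RT 270: heading 90 -> 180
  -- iteration 3/6 --
  FD 5: (18,5) -> (13,5) [heading=180, draw]
  RT 270: heading 180 -> 270
  -- iteration 4/6 --
  FD 5: (13,5) -> (13,0) [heading=270, draw]
  RT 270: heading 270 -> 0
  -- iteration 5/6 --
  FD 5: (13,0) -> (18,0) [heading=0, draw]
  RT 270: heading 0 -> 90
  -- iteration 6/6 --
  FD 5: (18,0) -> (18,5) [heading=90, draw]
  RT 270: heading 90 -> 180
]
LT 90: heading 180 -> 270
FD 2: (18,5) -> (18,3) [heading=270, draw]
BK 17: (18,3) -> (18,20) [heading=270, draw]
Final: pos=(18,20), heading=270, 10 segment(s) drawn
Waypoints (11 total):
(0, 0)
(2, 0)
(13, 0)
(18, 0)
(18, 5)
(13, 5)
(13, 0)
(18, 0)
(18, 5)
(18, 3)
(18, 20)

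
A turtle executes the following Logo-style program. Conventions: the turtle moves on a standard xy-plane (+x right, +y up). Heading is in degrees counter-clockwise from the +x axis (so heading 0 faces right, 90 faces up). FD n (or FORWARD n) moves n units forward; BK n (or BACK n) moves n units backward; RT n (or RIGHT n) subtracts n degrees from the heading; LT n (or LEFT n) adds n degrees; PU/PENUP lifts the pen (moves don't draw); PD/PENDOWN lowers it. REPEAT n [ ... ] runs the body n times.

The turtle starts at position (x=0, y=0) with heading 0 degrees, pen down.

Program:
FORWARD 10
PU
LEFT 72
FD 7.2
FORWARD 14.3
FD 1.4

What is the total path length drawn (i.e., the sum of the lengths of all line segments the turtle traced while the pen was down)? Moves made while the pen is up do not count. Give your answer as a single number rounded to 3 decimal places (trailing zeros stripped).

Executing turtle program step by step:
Start: pos=(0,0), heading=0, pen down
FD 10: (0,0) -> (10,0) [heading=0, draw]
PU: pen up
LT 72: heading 0 -> 72
FD 7.2: (10,0) -> (12.225,6.848) [heading=72, move]
FD 14.3: (12.225,6.848) -> (16.644,20.448) [heading=72, move]
FD 1.4: (16.644,20.448) -> (17.076,21.779) [heading=72, move]
Final: pos=(17.076,21.779), heading=72, 1 segment(s) drawn

Segment lengths:
  seg 1: (0,0) -> (10,0), length = 10
Total = 10

Answer: 10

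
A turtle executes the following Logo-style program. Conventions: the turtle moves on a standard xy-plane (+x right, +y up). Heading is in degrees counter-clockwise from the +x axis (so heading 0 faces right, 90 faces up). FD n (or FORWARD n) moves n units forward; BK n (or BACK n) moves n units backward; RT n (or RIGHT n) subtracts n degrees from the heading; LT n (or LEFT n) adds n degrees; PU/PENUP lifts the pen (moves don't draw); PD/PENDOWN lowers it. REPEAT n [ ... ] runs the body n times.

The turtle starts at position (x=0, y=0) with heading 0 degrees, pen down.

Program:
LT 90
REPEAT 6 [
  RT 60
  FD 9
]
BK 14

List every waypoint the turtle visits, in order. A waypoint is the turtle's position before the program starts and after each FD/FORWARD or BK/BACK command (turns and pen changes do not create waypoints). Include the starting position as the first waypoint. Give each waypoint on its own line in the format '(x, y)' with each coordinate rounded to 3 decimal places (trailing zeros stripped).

Executing turtle program step by step:
Start: pos=(0,0), heading=0, pen down
LT 90: heading 0 -> 90
REPEAT 6 [
  -- iteration 1/6 --
  RT 60: heading 90 -> 30
  FD 9: (0,0) -> (7.794,4.5) [heading=30, draw]
  -- iteration 2/6 --
  RT 60: heading 30 -> 330
  FD 9: (7.794,4.5) -> (15.588,0) [heading=330, draw]
  -- iteration 3/6 --
  RT 60: heading 330 -> 270
  FD 9: (15.588,0) -> (15.588,-9) [heading=270, draw]
  -- iteration 4/6 --
  RT 60: heading 270 -> 210
  FD 9: (15.588,-9) -> (7.794,-13.5) [heading=210, draw]
  -- iteration 5/6 --
  RT 60: heading 210 -> 150
  FD 9: (7.794,-13.5) -> (0,-9) [heading=150, draw]
  -- iteration 6/6 --
  RT 60: heading 150 -> 90
  FD 9: (0,-9) -> (0,0) [heading=90, draw]
]
BK 14: (0,0) -> (0,-14) [heading=90, draw]
Final: pos=(0,-14), heading=90, 7 segment(s) drawn
Waypoints (8 total):
(0, 0)
(7.794, 4.5)
(15.588, 0)
(15.588, -9)
(7.794, -13.5)
(0, -9)
(0, 0)
(0, -14)

Answer: (0, 0)
(7.794, 4.5)
(15.588, 0)
(15.588, -9)
(7.794, -13.5)
(0, -9)
(0, 0)
(0, -14)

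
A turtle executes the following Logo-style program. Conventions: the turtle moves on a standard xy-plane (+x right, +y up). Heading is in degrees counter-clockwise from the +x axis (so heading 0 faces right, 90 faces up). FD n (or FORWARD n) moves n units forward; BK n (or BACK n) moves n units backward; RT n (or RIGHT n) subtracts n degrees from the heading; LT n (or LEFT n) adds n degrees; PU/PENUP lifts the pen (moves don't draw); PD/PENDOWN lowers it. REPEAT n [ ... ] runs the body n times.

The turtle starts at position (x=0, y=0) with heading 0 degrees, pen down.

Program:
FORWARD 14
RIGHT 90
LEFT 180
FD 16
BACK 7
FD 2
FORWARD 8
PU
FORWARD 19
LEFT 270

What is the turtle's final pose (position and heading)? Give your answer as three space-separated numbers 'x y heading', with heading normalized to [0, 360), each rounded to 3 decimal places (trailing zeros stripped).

Answer: 14 38 0

Derivation:
Executing turtle program step by step:
Start: pos=(0,0), heading=0, pen down
FD 14: (0,0) -> (14,0) [heading=0, draw]
RT 90: heading 0 -> 270
LT 180: heading 270 -> 90
FD 16: (14,0) -> (14,16) [heading=90, draw]
BK 7: (14,16) -> (14,9) [heading=90, draw]
FD 2: (14,9) -> (14,11) [heading=90, draw]
FD 8: (14,11) -> (14,19) [heading=90, draw]
PU: pen up
FD 19: (14,19) -> (14,38) [heading=90, move]
LT 270: heading 90 -> 0
Final: pos=(14,38), heading=0, 5 segment(s) drawn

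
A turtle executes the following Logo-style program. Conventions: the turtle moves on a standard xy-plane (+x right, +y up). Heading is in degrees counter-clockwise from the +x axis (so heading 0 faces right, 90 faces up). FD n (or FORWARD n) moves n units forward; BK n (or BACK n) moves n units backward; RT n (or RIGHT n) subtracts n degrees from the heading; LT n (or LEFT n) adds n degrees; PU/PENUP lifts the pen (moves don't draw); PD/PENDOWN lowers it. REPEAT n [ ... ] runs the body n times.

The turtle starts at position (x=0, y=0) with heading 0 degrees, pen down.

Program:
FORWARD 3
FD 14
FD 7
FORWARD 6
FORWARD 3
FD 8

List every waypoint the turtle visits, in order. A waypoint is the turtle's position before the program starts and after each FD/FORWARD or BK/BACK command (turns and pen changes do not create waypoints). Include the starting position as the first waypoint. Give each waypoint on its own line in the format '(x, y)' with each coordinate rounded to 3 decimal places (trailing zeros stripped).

Executing turtle program step by step:
Start: pos=(0,0), heading=0, pen down
FD 3: (0,0) -> (3,0) [heading=0, draw]
FD 14: (3,0) -> (17,0) [heading=0, draw]
FD 7: (17,0) -> (24,0) [heading=0, draw]
FD 6: (24,0) -> (30,0) [heading=0, draw]
FD 3: (30,0) -> (33,0) [heading=0, draw]
FD 8: (33,0) -> (41,0) [heading=0, draw]
Final: pos=(41,0), heading=0, 6 segment(s) drawn
Waypoints (7 total):
(0, 0)
(3, 0)
(17, 0)
(24, 0)
(30, 0)
(33, 0)
(41, 0)

Answer: (0, 0)
(3, 0)
(17, 0)
(24, 0)
(30, 0)
(33, 0)
(41, 0)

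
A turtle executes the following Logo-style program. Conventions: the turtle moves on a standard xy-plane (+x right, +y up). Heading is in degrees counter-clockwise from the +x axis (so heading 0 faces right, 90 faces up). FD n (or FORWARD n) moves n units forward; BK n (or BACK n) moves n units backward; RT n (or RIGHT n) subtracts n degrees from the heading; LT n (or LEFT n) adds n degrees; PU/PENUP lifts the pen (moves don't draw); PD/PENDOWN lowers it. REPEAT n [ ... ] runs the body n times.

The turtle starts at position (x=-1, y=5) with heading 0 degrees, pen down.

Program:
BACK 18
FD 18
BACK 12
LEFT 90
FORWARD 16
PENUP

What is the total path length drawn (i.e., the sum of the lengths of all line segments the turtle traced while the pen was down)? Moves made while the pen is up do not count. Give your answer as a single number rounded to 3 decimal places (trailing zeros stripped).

Executing turtle program step by step:
Start: pos=(-1,5), heading=0, pen down
BK 18: (-1,5) -> (-19,5) [heading=0, draw]
FD 18: (-19,5) -> (-1,5) [heading=0, draw]
BK 12: (-1,5) -> (-13,5) [heading=0, draw]
LT 90: heading 0 -> 90
FD 16: (-13,5) -> (-13,21) [heading=90, draw]
PU: pen up
Final: pos=(-13,21), heading=90, 4 segment(s) drawn

Segment lengths:
  seg 1: (-1,5) -> (-19,5), length = 18
  seg 2: (-19,5) -> (-1,5), length = 18
  seg 3: (-1,5) -> (-13,5), length = 12
  seg 4: (-13,5) -> (-13,21), length = 16
Total = 64

Answer: 64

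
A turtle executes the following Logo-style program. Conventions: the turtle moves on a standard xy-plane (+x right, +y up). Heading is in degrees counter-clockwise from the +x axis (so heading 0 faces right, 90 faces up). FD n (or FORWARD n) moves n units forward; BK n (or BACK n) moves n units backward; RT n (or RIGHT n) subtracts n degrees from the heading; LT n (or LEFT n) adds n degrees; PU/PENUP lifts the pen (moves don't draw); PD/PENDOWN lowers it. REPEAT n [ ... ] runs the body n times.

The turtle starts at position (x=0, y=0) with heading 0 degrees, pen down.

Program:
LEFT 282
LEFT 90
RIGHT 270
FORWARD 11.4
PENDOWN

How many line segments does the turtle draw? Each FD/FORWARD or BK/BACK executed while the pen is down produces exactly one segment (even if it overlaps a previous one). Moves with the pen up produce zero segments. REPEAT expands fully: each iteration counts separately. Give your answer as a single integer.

Answer: 1

Derivation:
Executing turtle program step by step:
Start: pos=(0,0), heading=0, pen down
LT 282: heading 0 -> 282
LT 90: heading 282 -> 12
RT 270: heading 12 -> 102
FD 11.4: (0,0) -> (-2.37,11.151) [heading=102, draw]
PD: pen down
Final: pos=(-2.37,11.151), heading=102, 1 segment(s) drawn
Segments drawn: 1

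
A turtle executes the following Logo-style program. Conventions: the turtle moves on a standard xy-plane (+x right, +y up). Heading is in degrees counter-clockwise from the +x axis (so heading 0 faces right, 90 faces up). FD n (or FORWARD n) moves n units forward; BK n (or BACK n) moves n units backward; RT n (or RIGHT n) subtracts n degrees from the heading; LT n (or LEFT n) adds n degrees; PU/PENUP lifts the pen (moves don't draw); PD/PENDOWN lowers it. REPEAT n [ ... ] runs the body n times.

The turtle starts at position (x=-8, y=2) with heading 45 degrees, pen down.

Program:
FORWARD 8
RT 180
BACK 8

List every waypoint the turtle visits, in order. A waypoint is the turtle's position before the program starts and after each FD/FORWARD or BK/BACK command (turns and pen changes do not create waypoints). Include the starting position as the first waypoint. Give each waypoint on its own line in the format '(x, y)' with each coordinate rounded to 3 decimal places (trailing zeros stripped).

Executing turtle program step by step:
Start: pos=(-8,2), heading=45, pen down
FD 8: (-8,2) -> (-2.343,7.657) [heading=45, draw]
RT 180: heading 45 -> 225
BK 8: (-2.343,7.657) -> (3.314,13.314) [heading=225, draw]
Final: pos=(3.314,13.314), heading=225, 2 segment(s) drawn
Waypoints (3 total):
(-8, 2)
(-2.343, 7.657)
(3.314, 13.314)

Answer: (-8, 2)
(-2.343, 7.657)
(3.314, 13.314)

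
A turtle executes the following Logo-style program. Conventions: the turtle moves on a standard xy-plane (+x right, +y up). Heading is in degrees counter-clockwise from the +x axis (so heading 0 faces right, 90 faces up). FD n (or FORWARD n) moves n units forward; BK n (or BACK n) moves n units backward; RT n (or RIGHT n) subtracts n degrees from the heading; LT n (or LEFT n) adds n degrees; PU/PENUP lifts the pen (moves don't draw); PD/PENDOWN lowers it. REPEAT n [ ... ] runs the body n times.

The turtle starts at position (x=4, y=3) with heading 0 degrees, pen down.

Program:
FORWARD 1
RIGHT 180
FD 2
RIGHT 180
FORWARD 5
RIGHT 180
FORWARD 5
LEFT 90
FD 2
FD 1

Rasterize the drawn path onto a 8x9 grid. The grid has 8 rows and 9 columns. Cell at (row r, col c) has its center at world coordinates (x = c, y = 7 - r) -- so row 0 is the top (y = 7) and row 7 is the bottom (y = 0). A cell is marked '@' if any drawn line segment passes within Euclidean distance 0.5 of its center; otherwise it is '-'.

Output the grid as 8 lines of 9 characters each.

Segment 0: (4,3) -> (5,3)
Segment 1: (5,3) -> (3,3)
Segment 2: (3,3) -> (8,3)
Segment 3: (8,3) -> (3,3)
Segment 4: (3,3) -> (3,1)
Segment 5: (3,1) -> (3,-0)

Answer: ---------
---------
---------
---------
---@@@@@@
---@-----
---@-----
---@-----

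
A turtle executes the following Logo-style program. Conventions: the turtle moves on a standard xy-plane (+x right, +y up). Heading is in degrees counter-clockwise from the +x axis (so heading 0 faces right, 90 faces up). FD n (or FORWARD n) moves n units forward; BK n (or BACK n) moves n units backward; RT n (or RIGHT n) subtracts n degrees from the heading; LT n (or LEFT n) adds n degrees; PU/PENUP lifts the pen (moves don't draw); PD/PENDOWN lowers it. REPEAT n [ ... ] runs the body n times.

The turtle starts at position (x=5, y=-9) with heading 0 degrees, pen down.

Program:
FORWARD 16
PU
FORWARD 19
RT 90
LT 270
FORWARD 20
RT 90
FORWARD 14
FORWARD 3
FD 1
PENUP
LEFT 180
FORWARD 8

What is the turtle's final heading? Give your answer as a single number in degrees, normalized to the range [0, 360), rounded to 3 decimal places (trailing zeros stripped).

Answer: 270

Derivation:
Executing turtle program step by step:
Start: pos=(5,-9), heading=0, pen down
FD 16: (5,-9) -> (21,-9) [heading=0, draw]
PU: pen up
FD 19: (21,-9) -> (40,-9) [heading=0, move]
RT 90: heading 0 -> 270
LT 270: heading 270 -> 180
FD 20: (40,-9) -> (20,-9) [heading=180, move]
RT 90: heading 180 -> 90
FD 14: (20,-9) -> (20,5) [heading=90, move]
FD 3: (20,5) -> (20,8) [heading=90, move]
FD 1: (20,8) -> (20,9) [heading=90, move]
PU: pen up
LT 180: heading 90 -> 270
FD 8: (20,9) -> (20,1) [heading=270, move]
Final: pos=(20,1), heading=270, 1 segment(s) drawn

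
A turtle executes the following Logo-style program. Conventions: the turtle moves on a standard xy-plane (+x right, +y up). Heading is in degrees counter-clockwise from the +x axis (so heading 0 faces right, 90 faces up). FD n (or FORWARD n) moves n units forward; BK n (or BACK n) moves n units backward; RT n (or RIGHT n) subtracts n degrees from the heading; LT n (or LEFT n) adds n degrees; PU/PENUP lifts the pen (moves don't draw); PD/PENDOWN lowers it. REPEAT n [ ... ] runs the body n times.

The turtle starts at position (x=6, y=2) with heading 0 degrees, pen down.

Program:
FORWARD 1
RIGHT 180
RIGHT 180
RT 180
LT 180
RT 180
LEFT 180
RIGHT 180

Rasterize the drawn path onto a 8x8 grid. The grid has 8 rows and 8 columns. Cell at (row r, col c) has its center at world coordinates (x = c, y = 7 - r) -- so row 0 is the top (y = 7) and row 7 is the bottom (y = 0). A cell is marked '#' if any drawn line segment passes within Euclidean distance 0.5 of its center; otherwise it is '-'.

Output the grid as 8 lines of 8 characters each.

Segment 0: (6,2) -> (7,2)

Answer: --------
--------
--------
--------
--------
------##
--------
--------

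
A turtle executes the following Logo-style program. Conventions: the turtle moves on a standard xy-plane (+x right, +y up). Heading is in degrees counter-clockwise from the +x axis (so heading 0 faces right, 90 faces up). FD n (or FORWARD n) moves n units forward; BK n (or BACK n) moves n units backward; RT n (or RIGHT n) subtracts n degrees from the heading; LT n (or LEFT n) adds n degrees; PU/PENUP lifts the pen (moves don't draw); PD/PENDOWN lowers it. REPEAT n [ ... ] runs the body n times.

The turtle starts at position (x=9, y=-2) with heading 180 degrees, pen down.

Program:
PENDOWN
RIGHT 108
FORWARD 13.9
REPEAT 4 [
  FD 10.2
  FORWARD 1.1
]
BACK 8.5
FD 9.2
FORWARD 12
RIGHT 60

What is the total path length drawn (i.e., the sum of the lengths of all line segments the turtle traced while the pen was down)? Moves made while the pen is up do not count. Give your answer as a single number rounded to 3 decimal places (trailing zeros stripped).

Executing turtle program step by step:
Start: pos=(9,-2), heading=180, pen down
PD: pen down
RT 108: heading 180 -> 72
FD 13.9: (9,-2) -> (13.295,11.22) [heading=72, draw]
REPEAT 4 [
  -- iteration 1/4 --
  FD 10.2: (13.295,11.22) -> (16.447,20.92) [heading=72, draw]
  FD 1.1: (16.447,20.92) -> (16.787,21.967) [heading=72, draw]
  -- iteration 2/4 --
  FD 10.2: (16.787,21.967) -> (19.939,31.667) [heading=72, draw]
  FD 1.1: (19.939,31.667) -> (20.279,32.714) [heading=72, draw]
  -- iteration 3/4 --
  FD 10.2: (20.279,32.714) -> (23.431,42.414) [heading=72, draw]
  FD 1.1: (23.431,42.414) -> (23.771,43.461) [heading=72, draw]
  -- iteration 4/4 --
  FD 10.2: (23.771,43.461) -> (26.923,53.161) [heading=72, draw]
  FD 1.1: (26.923,53.161) -> (27.263,54.207) [heading=72, draw]
]
BK 8.5: (27.263,54.207) -> (24.636,46.123) [heading=72, draw]
FD 9.2: (24.636,46.123) -> (27.479,54.873) [heading=72, draw]
FD 12: (27.479,54.873) -> (31.187,66.286) [heading=72, draw]
RT 60: heading 72 -> 12
Final: pos=(31.187,66.286), heading=12, 12 segment(s) drawn

Segment lengths:
  seg 1: (9,-2) -> (13.295,11.22), length = 13.9
  seg 2: (13.295,11.22) -> (16.447,20.92), length = 10.2
  seg 3: (16.447,20.92) -> (16.787,21.967), length = 1.1
  seg 4: (16.787,21.967) -> (19.939,31.667), length = 10.2
  seg 5: (19.939,31.667) -> (20.279,32.714), length = 1.1
  seg 6: (20.279,32.714) -> (23.431,42.414), length = 10.2
  seg 7: (23.431,42.414) -> (23.771,43.461), length = 1.1
  seg 8: (23.771,43.461) -> (26.923,53.161), length = 10.2
  seg 9: (26.923,53.161) -> (27.263,54.207), length = 1.1
  seg 10: (27.263,54.207) -> (24.636,46.123), length = 8.5
  seg 11: (24.636,46.123) -> (27.479,54.873), length = 9.2
  seg 12: (27.479,54.873) -> (31.187,66.286), length = 12
Total = 88.8

Answer: 88.8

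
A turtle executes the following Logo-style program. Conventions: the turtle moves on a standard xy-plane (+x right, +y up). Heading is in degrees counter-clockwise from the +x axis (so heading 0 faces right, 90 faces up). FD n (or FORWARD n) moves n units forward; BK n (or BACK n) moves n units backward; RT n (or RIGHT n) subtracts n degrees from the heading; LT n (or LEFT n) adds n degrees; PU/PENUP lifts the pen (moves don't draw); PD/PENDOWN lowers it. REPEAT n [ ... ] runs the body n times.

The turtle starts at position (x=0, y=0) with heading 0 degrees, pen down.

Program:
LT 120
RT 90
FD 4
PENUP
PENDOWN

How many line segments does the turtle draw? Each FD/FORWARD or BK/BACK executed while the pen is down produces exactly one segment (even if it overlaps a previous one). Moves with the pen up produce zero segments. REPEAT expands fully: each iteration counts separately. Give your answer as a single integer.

Executing turtle program step by step:
Start: pos=(0,0), heading=0, pen down
LT 120: heading 0 -> 120
RT 90: heading 120 -> 30
FD 4: (0,0) -> (3.464,2) [heading=30, draw]
PU: pen up
PD: pen down
Final: pos=(3.464,2), heading=30, 1 segment(s) drawn
Segments drawn: 1

Answer: 1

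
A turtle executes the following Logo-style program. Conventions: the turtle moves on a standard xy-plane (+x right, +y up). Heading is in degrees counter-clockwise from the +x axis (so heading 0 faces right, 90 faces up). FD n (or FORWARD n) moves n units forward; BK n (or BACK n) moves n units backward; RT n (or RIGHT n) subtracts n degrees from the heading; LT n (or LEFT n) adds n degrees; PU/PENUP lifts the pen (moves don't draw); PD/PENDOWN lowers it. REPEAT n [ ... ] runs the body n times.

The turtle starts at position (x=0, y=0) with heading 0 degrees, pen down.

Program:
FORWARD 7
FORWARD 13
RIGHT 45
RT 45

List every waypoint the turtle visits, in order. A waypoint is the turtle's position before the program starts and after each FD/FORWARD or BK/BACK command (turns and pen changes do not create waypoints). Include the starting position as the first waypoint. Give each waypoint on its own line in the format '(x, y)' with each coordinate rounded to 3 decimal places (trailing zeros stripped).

Executing turtle program step by step:
Start: pos=(0,0), heading=0, pen down
FD 7: (0,0) -> (7,0) [heading=0, draw]
FD 13: (7,0) -> (20,0) [heading=0, draw]
RT 45: heading 0 -> 315
RT 45: heading 315 -> 270
Final: pos=(20,0), heading=270, 2 segment(s) drawn
Waypoints (3 total):
(0, 0)
(7, 0)
(20, 0)

Answer: (0, 0)
(7, 0)
(20, 0)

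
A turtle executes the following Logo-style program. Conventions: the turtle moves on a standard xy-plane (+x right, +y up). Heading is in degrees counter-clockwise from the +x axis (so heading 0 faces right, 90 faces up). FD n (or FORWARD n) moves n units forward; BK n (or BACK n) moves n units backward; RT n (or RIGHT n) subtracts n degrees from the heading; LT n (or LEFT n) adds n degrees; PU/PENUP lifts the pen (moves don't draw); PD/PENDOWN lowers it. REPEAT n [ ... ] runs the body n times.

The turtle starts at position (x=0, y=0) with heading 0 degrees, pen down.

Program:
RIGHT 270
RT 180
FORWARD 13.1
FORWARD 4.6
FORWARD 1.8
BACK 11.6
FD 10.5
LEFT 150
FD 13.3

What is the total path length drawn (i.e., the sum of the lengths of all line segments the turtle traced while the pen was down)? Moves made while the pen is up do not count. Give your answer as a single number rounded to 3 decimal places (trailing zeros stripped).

Answer: 54.9

Derivation:
Executing turtle program step by step:
Start: pos=(0,0), heading=0, pen down
RT 270: heading 0 -> 90
RT 180: heading 90 -> 270
FD 13.1: (0,0) -> (0,-13.1) [heading=270, draw]
FD 4.6: (0,-13.1) -> (0,-17.7) [heading=270, draw]
FD 1.8: (0,-17.7) -> (0,-19.5) [heading=270, draw]
BK 11.6: (0,-19.5) -> (0,-7.9) [heading=270, draw]
FD 10.5: (0,-7.9) -> (0,-18.4) [heading=270, draw]
LT 150: heading 270 -> 60
FD 13.3: (0,-18.4) -> (6.65,-6.882) [heading=60, draw]
Final: pos=(6.65,-6.882), heading=60, 6 segment(s) drawn

Segment lengths:
  seg 1: (0,0) -> (0,-13.1), length = 13.1
  seg 2: (0,-13.1) -> (0,-17.7), length = 4.6
  seg 3: (0,-17.7) -> (0,-19.5), length = 1.8
  seg 4: (0,-19.5) -> (0,-7.9), length = 11.6
  seg 5: (0,-7.9) -> (0,-18.4), length = 10.5
  seg 6: (0,-18.4) -> (6.65,-6.882), length = 13.3
Total = 54.9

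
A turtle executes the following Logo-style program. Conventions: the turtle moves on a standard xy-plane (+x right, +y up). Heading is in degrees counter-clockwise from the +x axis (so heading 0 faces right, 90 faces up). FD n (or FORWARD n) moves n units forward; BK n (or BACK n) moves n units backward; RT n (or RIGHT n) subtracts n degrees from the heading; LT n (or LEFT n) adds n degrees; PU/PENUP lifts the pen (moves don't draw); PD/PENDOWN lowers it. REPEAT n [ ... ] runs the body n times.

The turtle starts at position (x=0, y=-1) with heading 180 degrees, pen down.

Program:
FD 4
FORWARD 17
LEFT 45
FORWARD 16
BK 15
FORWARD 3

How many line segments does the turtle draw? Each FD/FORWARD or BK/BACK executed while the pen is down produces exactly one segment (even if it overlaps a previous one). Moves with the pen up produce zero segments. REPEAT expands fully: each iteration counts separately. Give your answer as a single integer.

Answer: 5

Derivation:
Executing turtle program step by step:
Start: pos=(0,-1), heading=180, pen down
FD 4: (0,-1) -> (-4,-1) [heading=180, draw]
FD 17: (-4,-1) -> (-21,-1) [heading=180, draw]
LT 45: heading 180 -> 225
FD 16: (-21,-1) -> (-32.314,-12.314) [heading=225, draw]
BK 15: (-32.314,-12.314) -> (-21.707,-1.707) [heading=225, draw]
FD 3: (-21.707,-1.707) -> (-23.828,-3.828) [heading=225, draw]
Final: pos=(-23.828,-3.828), heading=225, 5 segment(s) drawn
Segments drawn: 5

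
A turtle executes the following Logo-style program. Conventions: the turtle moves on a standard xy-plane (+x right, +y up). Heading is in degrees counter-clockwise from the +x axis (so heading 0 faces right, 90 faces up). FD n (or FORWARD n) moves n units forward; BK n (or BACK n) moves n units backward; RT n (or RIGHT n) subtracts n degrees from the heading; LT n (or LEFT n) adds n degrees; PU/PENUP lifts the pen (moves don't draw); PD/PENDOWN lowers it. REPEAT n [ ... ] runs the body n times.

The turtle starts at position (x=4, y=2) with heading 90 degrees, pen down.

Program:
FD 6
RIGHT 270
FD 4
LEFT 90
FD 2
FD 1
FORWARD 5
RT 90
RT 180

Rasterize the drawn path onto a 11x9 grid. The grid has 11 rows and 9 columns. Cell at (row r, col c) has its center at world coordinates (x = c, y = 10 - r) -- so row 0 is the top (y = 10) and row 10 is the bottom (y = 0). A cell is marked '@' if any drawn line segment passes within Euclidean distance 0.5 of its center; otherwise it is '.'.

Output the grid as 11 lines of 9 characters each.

Segment 0: (4,2) -> (4,8)
Segment 1: (4,8) -> (0,8)
Segment 2: (0,8) -> (0,6)
Segment 3: (0,6) -> (0,5)
Segment 4: (0,5) -> (0,-0)

Answer: .........
.........
@@@@@....
@...@....
@...@....
@...@....
@...@....
@...@....
@...@....
@........
@........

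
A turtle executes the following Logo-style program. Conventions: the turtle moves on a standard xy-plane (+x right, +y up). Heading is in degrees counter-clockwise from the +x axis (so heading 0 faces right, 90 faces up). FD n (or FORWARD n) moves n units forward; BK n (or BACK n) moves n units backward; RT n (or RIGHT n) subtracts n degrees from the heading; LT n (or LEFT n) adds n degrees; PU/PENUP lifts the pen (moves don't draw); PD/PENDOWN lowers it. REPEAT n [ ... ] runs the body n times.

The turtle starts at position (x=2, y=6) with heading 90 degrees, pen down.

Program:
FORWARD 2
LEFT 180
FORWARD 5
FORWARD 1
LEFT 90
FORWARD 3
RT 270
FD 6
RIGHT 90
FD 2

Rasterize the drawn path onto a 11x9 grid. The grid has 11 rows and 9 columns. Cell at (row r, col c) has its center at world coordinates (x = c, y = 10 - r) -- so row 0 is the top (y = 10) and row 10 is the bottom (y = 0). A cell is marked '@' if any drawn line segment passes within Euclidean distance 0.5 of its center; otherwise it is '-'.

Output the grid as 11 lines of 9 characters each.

Answer: ---------
---------
--@--@@@-
--@--@---
--@--@---
--@--@---
--@--@---
--@--@---
--@@@@---
---------
---------

Derivation:
Segment 0: (2,6) -> (2,8)
Segment 1: (2,8) -> (2,3)
Segment 2: (2,3) -> (2,2)
Segment 3: (2,2) -> (5,2)
Segment 4: (5,2) -> (5,8)
Segment 5: (5,8) -> (7,8)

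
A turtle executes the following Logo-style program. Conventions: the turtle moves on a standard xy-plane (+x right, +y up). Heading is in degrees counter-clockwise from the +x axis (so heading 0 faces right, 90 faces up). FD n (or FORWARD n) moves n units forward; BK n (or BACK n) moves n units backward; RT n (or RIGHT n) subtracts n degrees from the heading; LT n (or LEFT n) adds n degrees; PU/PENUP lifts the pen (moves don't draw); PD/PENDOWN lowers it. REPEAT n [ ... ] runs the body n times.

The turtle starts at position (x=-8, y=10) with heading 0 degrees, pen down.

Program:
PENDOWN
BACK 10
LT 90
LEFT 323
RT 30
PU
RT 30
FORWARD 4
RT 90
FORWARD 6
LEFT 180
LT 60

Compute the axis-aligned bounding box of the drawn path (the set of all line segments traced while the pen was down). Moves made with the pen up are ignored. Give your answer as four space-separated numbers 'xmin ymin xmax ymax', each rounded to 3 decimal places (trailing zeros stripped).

Answer: -18 10 -8 10

Derivation:
Executing turtle program step by step:
Start: pos=(-8,10), heading=0, pen down
PD: pen down
BK 10: (-8,10) -> (-18,10) [heading=0, draw]
LT 90: heading 0 -> 90
LT 323: heading 90 -> 53
RT 30: heading 53 -> 23
PU: pen up
RT 30: heading 23 -> 353
FD 4: (-18,10) -> (-14.03,9.513) [heading=353, move]
RT 90: heading 353 -> 263
FD 6: (-14.03,9.513) -> (-14.761,3.557) [heading=263, move]
LT 180: heading 263 -> 83
LT 60: heading 83 -> 143
Final: pos=(-14.761,3.557), heading=143, 1 segment(s) drawn

Segment endpoints: x in {-18, -8}, y in {10}
xmin=-18, ymin=10, xmax=-8, ymax=10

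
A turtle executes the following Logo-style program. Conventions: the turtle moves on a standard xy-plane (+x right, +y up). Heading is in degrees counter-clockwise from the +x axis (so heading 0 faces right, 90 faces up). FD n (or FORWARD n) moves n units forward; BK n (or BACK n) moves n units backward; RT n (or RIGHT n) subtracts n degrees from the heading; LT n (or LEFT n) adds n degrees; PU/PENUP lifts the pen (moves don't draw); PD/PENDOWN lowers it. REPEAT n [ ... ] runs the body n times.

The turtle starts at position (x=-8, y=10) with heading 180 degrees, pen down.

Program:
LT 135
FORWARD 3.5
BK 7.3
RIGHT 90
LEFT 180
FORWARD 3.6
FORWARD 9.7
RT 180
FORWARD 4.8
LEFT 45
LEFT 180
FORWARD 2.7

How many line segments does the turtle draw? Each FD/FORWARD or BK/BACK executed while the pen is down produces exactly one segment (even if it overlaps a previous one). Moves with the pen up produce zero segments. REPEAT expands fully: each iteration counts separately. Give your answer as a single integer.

Answer: 6

Derivation:
Executing turtle program step by step:
Start: pos=(-8,10), heading=180, pen down
LT 135: heading 180 -> 315
FD 3.5: (-8,10) -> (-5.525,7.525) [heading=315, draw]
BK 7.3: (-5.525,7.525) -> (-10.687,12.687) [heading=315, draw]
RT 90: heading 315 -> 225
LT 180: heading 225 -> 45
FD 3.6: (-10.687,12.687) -> (-8.141,15.233) [heading=45, draw]
FD 9.7: (-8.141,15.233) -> (-1.282,22.092) [heading=45, draw]
RT 180: heading 45 -> 225
FD 4.8: (-1.282,22.092) -> (-4.677,18.697) [heading=225, draw]
LT 45: heading 225 -> 270
LT 180: heading 270 -> 90
FD 2.7: (-4.677,18.697) -> (-4.677,21.397) [heading=90, draw]
Final: pos=(-4.677,21.397), heading=90, 6 segment(s) drawn
Segments drawn: 6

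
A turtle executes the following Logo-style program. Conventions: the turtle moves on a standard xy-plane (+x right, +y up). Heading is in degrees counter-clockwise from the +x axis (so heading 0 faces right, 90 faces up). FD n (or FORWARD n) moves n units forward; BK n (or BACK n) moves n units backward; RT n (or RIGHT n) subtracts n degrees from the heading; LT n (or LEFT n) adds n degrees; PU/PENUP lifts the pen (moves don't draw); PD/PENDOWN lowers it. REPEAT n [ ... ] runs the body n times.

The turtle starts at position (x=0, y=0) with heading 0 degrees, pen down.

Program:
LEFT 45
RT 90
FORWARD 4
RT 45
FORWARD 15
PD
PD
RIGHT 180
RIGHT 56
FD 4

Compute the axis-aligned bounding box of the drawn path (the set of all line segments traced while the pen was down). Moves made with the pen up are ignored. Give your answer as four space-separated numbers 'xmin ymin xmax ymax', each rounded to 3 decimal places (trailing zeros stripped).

Executing turtle program step by step:
Start: pos=(0,0), heading=0, pen down
LT 45: heading 0 -> 45
RT 90: heading 45 -> 315
FD 4: (0,0) -> (2.828,-2.828) [heading=315, draw]
RT 45: heading 315 -> 270
FD 15: (2.828,-2.828) -> (2.828,-17.828) [heading=270, draw]
PD: pen down
PD: pen down
RT 180: heading 270 -> 90
RT 56: heading 90 -> 34
FD 4: (2.828,-17.828) -> (6.145,-15.592) [heading=34, draw]
Final: pos=(6.145,-15.592), heading=34, 3 segment(s) drawn

Segment endpoints: x in {0, 2.828, 2.828, 6.145}, y in {-17.828, -15.592, -2.828, 0}
xmin=0, ymin=-17.828, xmax=6.145, ymax=0

Answer: 0 -17.828 6.145 0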